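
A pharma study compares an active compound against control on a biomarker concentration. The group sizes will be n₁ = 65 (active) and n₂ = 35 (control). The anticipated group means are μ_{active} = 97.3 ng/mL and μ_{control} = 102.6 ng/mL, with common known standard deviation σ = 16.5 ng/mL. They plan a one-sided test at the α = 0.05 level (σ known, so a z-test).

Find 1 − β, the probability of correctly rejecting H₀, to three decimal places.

Power ≈ 0.455

Standardized effect: d = |μ_{active} − μ_{control}| / σ = |97.3 − 102.6| / 16.5 = 0.3212
Noncentrality parameter: δ = d / √(1/n₁ + 1/n₂) = 0.3212 / √(1/65 + 1/35) = 1.5321
Critical value for a one-sided test at α = 0.05: z_α = 1.645.
Power = P(Z > 1.645 − δ) = Φ(-0.113) = 0.4551.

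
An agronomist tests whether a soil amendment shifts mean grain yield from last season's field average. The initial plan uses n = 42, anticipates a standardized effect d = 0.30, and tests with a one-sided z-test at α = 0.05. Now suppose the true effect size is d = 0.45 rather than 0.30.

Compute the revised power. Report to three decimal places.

With d = 0.45: δ = d·√n = 0.45 × √42 = 2.9163. Critical value z_{0.05} = 1.645.
Revised power = Φ(δ − 1.645) = Φ(1.271) = 0.8982.

Power ≈ 0.898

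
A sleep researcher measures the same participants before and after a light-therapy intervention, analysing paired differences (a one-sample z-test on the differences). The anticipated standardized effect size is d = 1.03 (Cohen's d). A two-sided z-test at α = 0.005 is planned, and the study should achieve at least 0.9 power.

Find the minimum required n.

n = 16

Set Φ(δ − 2.807) = 0.9; then δ − 2.807 = Φ⁻¹(0.9) = 1.282, giving δ = 4.089.
(For δ > 0 the lower-tail rejection region contributes negligibly to power, so the one-term inversion is standard.)
δ = d·√n ⇒ n = (δ/d)² = (4.089 / 1.03)² = 15.76.
Round up to the next whole unit.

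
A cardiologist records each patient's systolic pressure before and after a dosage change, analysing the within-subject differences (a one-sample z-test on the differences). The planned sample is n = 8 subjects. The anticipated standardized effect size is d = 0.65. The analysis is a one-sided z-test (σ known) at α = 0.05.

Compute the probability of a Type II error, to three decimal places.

β ≈ 0.423

Noncentrality parameter: δ = d·√n = 0.65 × √8 = 1.8385
One-sided α = 0.05 → critical value z_{0.05} = 1.645.
Power = P(Z > 1.645 − δ) = Φ(0.194) = 0.5768.
Type II error: β = 1 − power = 1 − 0.5768 = 0.4232.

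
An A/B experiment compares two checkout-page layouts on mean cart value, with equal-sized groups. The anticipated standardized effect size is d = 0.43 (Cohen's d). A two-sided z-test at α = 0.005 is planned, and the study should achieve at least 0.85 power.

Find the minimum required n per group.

Set Φ(δ − 2.807) = 0.85; then δ − 2.807 = Φ⁻¹(0.85) = 1.036, giving δ = 3.843.
(The Φ(−δ − z_{α/2}) term is vanishingly small for δ > 0 and is dropped in the standard sample-size formula.)
δ = d·√(n/2) ⇒ n = 2(δ/d)² = 2 × (3.843 / 0.43)² = 159.79.
Round up to the next whole unit.

n = 160 per group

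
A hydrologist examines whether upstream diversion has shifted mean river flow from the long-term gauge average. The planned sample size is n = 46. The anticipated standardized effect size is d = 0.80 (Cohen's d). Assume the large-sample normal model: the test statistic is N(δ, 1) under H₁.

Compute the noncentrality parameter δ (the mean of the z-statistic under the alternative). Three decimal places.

The noncentrality parameter scales effect size by the design's sample-size factor: δ = d·√n = 0.80 × √46 = 5.4259

δ ≈ 5.426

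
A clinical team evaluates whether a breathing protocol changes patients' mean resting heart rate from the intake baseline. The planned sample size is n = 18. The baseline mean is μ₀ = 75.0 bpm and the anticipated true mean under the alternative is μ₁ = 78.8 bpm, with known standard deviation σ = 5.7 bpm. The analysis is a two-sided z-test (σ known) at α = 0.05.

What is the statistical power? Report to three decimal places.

Power ≈ 0.807

Standardized effect: d = |μ₁ − μ₀| / σ = |78.8 − 75.0| / 5.7 = 0.6667
Noncentrality parameter: δ = d·√n = 0.6667 × √18 = 2.8284
Critical value for a two-sided test at α = 0.05: z_{α/2} = 1.960.
Power = Φ(δ − 1.960) + Φ(−δ − 1.960) = Φ(0.868) + Φ(-4.788) = 0.8074 + 0.0000 = 0.8074.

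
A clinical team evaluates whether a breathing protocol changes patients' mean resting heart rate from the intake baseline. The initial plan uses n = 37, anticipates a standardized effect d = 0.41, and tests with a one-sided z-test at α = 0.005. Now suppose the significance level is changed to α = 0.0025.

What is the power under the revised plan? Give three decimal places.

Power ≈ 0.377

δ = d·√n = 0.41 × √37 = 2.4939 (unchanged). New critical value: z_{0.0025} = 2.807.
Revised power = P(Z > 2.807 − δ) = Φ(-0.313) = 0.3771.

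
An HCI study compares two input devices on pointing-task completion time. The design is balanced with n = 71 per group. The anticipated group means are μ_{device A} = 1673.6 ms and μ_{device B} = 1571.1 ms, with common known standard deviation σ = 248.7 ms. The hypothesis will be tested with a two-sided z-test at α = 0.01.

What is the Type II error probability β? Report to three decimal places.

Standardized effect: d = |μ_{device A} − μ_{device B}| / σ = |1673.6 − 1571.1| / 248.7 = 0.4121
Noncentrality parameter: δ = d·√(n/2) = 0.4121 × √(71/2) = 2.4556
Critical value for a two-sided test at α = 0.01: z_{α/2} = 2.576.
Power = Φ(δ − 2.576) + Φ(−δ − 2.576) = Φ(-0.120) + Φ(-5.031) = 0.4522 + 0.0000 = 0.4522.
Type II error: β = 1 − power = 1 − 0.4522 = 0.5478.

β ≈ 0.548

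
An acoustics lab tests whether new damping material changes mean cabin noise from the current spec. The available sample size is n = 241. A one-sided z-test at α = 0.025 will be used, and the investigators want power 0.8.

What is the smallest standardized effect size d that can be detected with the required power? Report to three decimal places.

d ≈ 0.180

Need Φ(δ − 1.960) = 0.8, so δ = 1.960 + 0.842 = 2.802.
δ = d·√n ⇒ d = δ/√n = 2.802/√241 = 0.1805.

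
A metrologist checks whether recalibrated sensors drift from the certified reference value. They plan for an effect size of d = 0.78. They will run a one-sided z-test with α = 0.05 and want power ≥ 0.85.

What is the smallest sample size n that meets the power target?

n = 12

Set Φ(δ − 1.645) = 0.85; then δ − 1.645 = Φ⁻¹(0.85) = 1.036, giving δ = 2.681.
δ = d·√n ⇒ n = (δ/d)² = (2.681 / 0.78)² = 11.82.
Rounding up, n = 12.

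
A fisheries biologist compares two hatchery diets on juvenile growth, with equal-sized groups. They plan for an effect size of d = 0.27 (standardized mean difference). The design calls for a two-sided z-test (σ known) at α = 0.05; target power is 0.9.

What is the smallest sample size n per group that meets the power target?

n = 289 per group

Set Φ(δ − 1.960) = 0.9; then δ − 1.960 = Φ⁻¹(0.9) = 1.282, giving δ = 3.242.
(Ignoring the negligible lower-tail rejection probability gives the usual closed-form inversion.)
δ = d·√(n/2) ⇒ n = 2(δ/d)² = 2 × (3.242 / 0.27)² = 288.27.
Rounding up, n = 289 per group.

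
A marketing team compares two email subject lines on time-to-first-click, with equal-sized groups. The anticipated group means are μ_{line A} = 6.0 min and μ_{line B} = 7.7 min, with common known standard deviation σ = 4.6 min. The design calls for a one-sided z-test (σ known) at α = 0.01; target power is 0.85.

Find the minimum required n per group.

n = 166 per group

Standardized effect: d = |μ_{line A} − μ_{line B}| / σ = |6.0 − 7.7| / 4.6 = 0.3696
Set Φ(δ − 2.326) = 0.85; then δ − 2.326 = Φ⁻¹(0.85) = 1.036, giving δ = 3.363.
δ = d·√(n/2) ⇒ n = 2(δ/d)² = 2 × (3.363 / 0.3696)² = 165.59.
Round up to the next whole unit.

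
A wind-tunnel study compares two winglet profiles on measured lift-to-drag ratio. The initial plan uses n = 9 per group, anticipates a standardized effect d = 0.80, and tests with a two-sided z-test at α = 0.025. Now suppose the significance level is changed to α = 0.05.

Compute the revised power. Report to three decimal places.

Power ≈ 0.396

δ = d·√(n/2) = 0.80 × √(9/2) = 1.6971 (unchanged). New critical value: z_{0.025} = 1.960.
Revised power = Φ(δ − 1.960) + Φ(−δ − 1.960) = Φ(-0.263) + Φ(-3.657) = 0.3963 + 0.0001 = 0.3964.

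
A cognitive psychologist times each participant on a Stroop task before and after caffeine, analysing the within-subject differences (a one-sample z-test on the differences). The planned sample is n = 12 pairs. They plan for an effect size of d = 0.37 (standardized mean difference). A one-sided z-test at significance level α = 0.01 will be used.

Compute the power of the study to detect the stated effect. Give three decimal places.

Noncentrality parameter: δ = d·√n = 0.37 × √12 = 1.2817
Critical value for a one-sided test at α = 0.01: z_α = 2.326.
Power = P(Z > 2.326 − δ) = Φ(-1.045) = 0.1481.

Power ≈ 0.148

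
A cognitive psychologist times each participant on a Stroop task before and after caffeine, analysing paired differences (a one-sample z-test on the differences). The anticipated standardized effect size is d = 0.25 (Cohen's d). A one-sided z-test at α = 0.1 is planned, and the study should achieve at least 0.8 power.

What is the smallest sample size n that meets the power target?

For power 0.8 need Φ(δ − z_{0.1}) = 0.8, so δ = z_{0.1} + z_{0.20} = 1.282 + 0.842 = 2.123.
δ = d·√n ⇒ n = (δ/d)² = (2.123 / 0.25)² = 72.13.
Rounding up, n = 73.

n = 73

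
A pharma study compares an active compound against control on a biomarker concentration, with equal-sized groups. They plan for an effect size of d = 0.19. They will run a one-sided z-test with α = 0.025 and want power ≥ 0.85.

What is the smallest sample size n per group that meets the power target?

n = 498 per group

For power 0.85 need Φ(δ − z_{0.025}) = 0.85, so δ = z_{0.025} + z_{0.15} = 1.960 + 1.036 = 2.996.
δ = d·√(n/2) ⇒ n = 2(δ/d)² = 2 × (2.996 / 0.19)² = 497.42.
Round up to the next whole unit.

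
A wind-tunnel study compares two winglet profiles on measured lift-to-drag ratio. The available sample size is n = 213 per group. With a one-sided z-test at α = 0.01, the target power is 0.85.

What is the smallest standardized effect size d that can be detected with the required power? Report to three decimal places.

Need Φ(δ − 2.326) = 0.85, so δ = 2.326 + 1.036 = 3.363.
δ = d·√(n/2) ⇒ d = δ/√(n/2) = 3.363/√(213/2) = 0.3259.

d ≈ 0.326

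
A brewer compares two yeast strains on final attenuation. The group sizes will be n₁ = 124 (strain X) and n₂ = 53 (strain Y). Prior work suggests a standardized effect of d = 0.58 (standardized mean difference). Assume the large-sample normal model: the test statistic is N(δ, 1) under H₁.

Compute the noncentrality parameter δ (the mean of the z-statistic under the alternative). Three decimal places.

The noncentrality parameter scales effect size by the design's sample-size factor: δ = d / √(1/n₁ + 1/n₂) = 0.58 / √(1/124 + 1/53) = 3.5342

δ ≈ 3.534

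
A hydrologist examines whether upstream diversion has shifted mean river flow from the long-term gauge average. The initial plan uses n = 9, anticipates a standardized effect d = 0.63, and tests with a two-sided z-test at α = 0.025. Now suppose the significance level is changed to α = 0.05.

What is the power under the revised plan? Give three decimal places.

Power ≈ 0.472

δ = d·√n = 0.63 × √9 = 1.8900 (unchanged). New critical value: z_{0.025} = 1.960.
Revised power = Φ(δ − 1.960) + Φ(−δ − 1.960) = Φ(-0.070) + Φ(-3.850) = 0.4721 + 0.0001 = 0.4722.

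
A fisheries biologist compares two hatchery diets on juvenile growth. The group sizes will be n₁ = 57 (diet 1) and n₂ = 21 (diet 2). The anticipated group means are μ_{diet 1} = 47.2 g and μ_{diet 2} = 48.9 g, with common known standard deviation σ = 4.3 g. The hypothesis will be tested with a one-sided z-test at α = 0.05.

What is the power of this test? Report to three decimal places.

Power ≈ 0.462

Standardized effect: d = |μ_{diet 1} − μ_{diet 2}| / σ = |47.2 − 48.9| / 4.3 = 0.3953
Noncentrality parameter: δ = d / √(1/n₁ + 1/n₂) = 0.3953 / √(1/57 + 1/21) = 1.5487
One-sided α = 0.05 → critical value z_{0.05} = 1.645.
Power = P(Z > 1.645 − δ) = Φ(-0.096) = 0.4617.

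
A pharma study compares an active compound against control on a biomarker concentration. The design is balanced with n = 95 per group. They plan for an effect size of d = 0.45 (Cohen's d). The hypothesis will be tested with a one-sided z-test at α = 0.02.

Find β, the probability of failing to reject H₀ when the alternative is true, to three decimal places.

β ≈ 0.147

Noncentrality parameter: δ = d·√(n/2) = 0.45 × √(95/2) = 3.1014
Critical value for a one-sided test at α = 0.02: z_α = 2.054.
Power = Φ(δ − 2.054) = Φ(1.048) = 0.8526.
Type II error: β = 1 − power = 1 − 0.8526 = 0.1474.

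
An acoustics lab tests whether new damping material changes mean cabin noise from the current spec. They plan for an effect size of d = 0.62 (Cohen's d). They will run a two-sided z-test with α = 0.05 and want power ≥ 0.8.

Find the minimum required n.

n = 21

For power 0.8 need Φ(δ − z_{0.025}) = 0.8, so δ = z_{0.025} + z_{0.20} = 1.960 + 0.842 = 2.802.
(Ignoring the negligible lower-tail rejection probability gives the usual closed-form inversion.)
δ = d·√n ⇒ n = (δ/d)² = (2.802 / 0.62)² = 20.42.
Round up to the next whole unit.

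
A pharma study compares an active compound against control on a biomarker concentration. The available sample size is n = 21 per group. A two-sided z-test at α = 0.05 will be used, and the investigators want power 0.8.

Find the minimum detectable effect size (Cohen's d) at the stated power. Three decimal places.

d ≈ 0.865

Required noncentrality: δ = z_{0.025} + z_{0.20} = 1.960 + 0.842 = 2.802.
(Lower-tail contribution to power is negligible for δ > 0.)
δ = d·√(n/2) ⇒ d = δ/√(n/2) = 2.802/√(21/2) = 0.8646.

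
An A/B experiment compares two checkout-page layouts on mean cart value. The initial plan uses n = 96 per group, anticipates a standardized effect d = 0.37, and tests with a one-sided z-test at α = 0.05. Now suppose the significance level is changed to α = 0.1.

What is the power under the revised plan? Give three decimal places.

δ = d·√(n/2) = 0.37 × √(96/2) = 2.5634 (unchanged). New critical value: z_{0.1} = 1.282.
Revised power = Φ(δ − 1.282) = Φ(1.282) = 0.9001.

Power ≈ 0.900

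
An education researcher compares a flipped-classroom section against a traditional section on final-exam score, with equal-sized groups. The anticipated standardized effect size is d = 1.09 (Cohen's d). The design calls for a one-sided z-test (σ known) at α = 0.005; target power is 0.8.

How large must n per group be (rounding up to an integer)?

For power 0.8 need Φ(δ − z_{0.005}) = 0.8, so δ = z_{0.005} + z_{0.20} = 2.576 + 0.842 = 3.417.
δ = d·√(n/2) ⇒ n = 2(δ/d)² = 2 × (3.417 / 1.09)² = 19.66.
Rounding up, n = 20 per group.

n = 20 per group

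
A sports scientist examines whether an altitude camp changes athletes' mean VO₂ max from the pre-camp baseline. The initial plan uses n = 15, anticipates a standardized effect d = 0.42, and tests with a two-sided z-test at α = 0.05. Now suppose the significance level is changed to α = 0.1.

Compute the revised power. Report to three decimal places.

δ = d·√n = 0.42 × √15 = 1.6267 (unchanged). New critical value: z_{0.05} = 1.645.
Revised power = Φ(δ − 1.645) + Φ(−δ − 1.645) = Φ(-0.018) + Φ(-3.272) = 0.4927 + 0.0005 = 0.4933.

Power ≈ 0.493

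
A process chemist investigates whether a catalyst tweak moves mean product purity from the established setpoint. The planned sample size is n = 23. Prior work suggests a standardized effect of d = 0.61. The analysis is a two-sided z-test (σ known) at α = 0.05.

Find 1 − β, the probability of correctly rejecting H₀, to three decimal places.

Noncentrality parameter: δ = d·√n = 0.61 × √23 = 2.9255
Two-sided α = 0.05 → critical value z_{0.025} = 1.960.
Power = Φ(δ − 1.960) + Φ(−δ − 1.960) = Φ(0.965) + Φ(-4.885) = 0.8329 + 0.0000 = 0.8329.

Power ≈ 0.833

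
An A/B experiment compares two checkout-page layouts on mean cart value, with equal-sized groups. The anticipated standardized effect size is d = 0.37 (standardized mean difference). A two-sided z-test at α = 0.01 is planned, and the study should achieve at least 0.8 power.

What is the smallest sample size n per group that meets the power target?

n = 171 per group

Set Φ(δ − 2.576) = 0.8; then δ − 2.576 = Φ⁻¹(0.8) = 0.842, giving δ = 3.417.
(For δ > 0 the lower-tail rejection region contributes negligibly to power, so the one-term inversion is standard.)
δ = d·√(n/2) ⇒ n = 2(δ/d)² = 2 × (3.417 / 0.37)² = 170.62.
Round up to the next whole unit.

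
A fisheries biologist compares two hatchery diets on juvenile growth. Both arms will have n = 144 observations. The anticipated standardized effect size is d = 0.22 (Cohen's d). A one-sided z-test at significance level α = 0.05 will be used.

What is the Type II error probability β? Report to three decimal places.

β ≈ 0.412

Noncentrality parameter: δ = d·√(n/2) = 0.22 × √(144/2) = 1.8668
One-sided α = 0.05 → critical value z_{0.05} = 1.645.
Power = P(Z > 1.645 − δ) = Φ(0.222) = 0.5878.
Type II error: β = 1 − power = 1 − 0.5878 = 0.4122.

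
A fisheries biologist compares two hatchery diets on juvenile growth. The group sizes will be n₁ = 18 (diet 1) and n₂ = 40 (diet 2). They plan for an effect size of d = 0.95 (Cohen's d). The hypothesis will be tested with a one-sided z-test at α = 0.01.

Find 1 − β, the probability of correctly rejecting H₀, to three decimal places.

Noncentrality parameter: δ = d / √(1/n₁ + 1/n₂) = 0.95 / √(1/18 + 1/40) = 3.3472
One-sided α = 0.01 → critical value z_{0.01} = 2.326.
Power = P(Z > 2.326 − δ) = Φ(1.021) = 0.8463.

Power ≈ 0.846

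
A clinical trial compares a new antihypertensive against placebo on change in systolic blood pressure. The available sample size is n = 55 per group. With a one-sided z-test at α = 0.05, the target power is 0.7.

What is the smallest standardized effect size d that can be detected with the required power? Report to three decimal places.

Required noncentrality: δ = z_{0.05} + z_{0.30} = 1.645 + 0.524 = 2.169.
δ = d·√(n/2) ⇒ d = δ/√(n/2) = 2.169/√(55/2) = 0.4137.

d ≈ 0.414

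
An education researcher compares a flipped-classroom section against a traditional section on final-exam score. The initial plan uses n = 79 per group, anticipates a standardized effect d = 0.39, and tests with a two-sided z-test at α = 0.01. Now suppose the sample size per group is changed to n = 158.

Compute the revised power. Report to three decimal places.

With n = 158 per group: δ = d·√(n/2) = 0.39 × √(158/2) = 3.4664. Critical value z_{0.005} = 2.576.
Revised power = Φ(δ − 2.576) + Φ(−δ − 2.576) = Φ(0.891) + Φ(-6.042) = 0.8134 + 0.0000 = 0.8134.

Power ≈ 0.813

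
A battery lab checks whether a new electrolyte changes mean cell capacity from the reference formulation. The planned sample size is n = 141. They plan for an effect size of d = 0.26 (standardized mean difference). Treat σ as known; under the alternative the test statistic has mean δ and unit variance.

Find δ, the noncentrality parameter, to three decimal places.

δ = d·√n = 0.26 × √141 = 3.0873

δ ≈ 3.087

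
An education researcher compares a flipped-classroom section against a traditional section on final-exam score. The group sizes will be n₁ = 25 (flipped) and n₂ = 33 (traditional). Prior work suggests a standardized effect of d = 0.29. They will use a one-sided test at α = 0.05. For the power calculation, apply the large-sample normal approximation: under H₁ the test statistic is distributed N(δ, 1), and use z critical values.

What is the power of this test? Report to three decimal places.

Noncentrality parameter: δ = d / √(1/n₁ + 1/n₂) = 0.29 / √(1/25 + 1/33) = 1.0937
One-sided α = 0.05 → critical value z_{0.05} = 1.645.
Power = Φ(δ − 1.645) = Φ(-0.551) = 0.2908.

Power ≈ 0.291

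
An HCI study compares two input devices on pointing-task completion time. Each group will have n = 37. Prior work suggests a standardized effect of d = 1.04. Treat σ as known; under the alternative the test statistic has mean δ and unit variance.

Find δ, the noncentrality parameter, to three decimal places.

δ ≈ 4.473

The noncentrality parameter scales effect size by the design's sample-size factor: δ = d·√(n/2) = 1.04 × √(37/2) = 4.4732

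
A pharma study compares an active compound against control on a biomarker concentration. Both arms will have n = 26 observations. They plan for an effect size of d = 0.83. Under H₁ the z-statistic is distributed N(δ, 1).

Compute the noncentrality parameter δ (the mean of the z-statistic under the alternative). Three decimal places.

δ ≈ 2.993

The noncentrality parameter scales effect size by the design's sample-size factor: δ = d·√(n/2) = 0.83 × √(26/2) = 2.9926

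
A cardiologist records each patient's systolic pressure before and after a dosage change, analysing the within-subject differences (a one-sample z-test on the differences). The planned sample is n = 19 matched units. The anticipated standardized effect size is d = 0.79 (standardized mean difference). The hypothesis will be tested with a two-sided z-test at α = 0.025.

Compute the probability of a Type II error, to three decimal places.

β ≈ 0.115

Noncentrality parameter: δ = d·√n = 0.79 × √19 = 3.4435
Critical value for a two-sided test at α = 0.025: z_{α/2} = 2.241.
Power = Φ(δ − 2.241) + Φ(−δ − 2.241) = Φ(1.202) + Φ(-5.685) = 0.8853 + 0.0000 = 0.8853.
Type II error: β = 1 − power = 1 − 0.8853 = 0.1147.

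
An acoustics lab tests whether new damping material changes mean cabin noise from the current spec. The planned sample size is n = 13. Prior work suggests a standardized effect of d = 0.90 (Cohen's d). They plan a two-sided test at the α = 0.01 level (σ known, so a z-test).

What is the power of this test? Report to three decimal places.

Power ≈ 0.748

Noncentrality parameter: λ = d·√n = 0.90 × √13 = 3.2450
Critical value for a two-sided test at α = 0.01: z_{α/2} = 2.576.
Power = Φ(λ − 2.576) + Φ(−λ − 2.576) = Φ(0.669) + Φ(-5.821) = 0.7483 + 0.0000 = 0.7483.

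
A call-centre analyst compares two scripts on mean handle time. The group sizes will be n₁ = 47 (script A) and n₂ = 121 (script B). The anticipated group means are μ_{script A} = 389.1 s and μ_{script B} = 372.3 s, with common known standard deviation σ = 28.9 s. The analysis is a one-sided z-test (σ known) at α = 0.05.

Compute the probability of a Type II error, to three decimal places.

β ≈ 0.041

Standardized effect: d = |μ_{script A} − μ_{script B}| / σ = |389.1 − 372.3| / 28.9 = 0.5813
Noncentrality parameter: δ = d / √(1/n₁ + 1/n₂) = 0.5813 / √(1/47 + 1/121) = 3.3822
One-sided α = 0.05 → critical value z_{0.05} = 1.645.
Power = P(Z > 1.645 − δ) = Φ(1.737) = 0.9588.
Type II error: β = 1 − power = 1 − 0.9588 = 0.0412.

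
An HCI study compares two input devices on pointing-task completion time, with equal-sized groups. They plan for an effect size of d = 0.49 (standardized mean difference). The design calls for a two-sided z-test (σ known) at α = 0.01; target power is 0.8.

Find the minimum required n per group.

For power 0.8 need Φ(δ − z_{0.005}) = 0.8, so δ = z_{0.005} + z_{0.20} = 2.576 + 0.842 = 3.417.
(The Φ(−δ − z_{α/2}) term is vanishingly small for δ > 0 and is dropped in the standard sample-size formula.)
δ = d·√(n/2) ⇒ n = 2(δ/d)² = 2 × (3.417 / 0.49)² = 97.28.
Rounding up, n = 98 per group.

n = 98 per group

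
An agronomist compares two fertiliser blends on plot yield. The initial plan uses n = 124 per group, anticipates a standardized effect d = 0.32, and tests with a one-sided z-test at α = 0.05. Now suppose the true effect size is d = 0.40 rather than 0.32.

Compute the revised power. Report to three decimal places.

Power ≈ 0.934

With d = 0.40: δ = d·√(n/2) = 0.40 × √(124/2) = 3.1496. Critical value z_{0.05} = 1.645.
Revised power = Φ(δ − 1.645) = Φ(1.505) = 0.9338.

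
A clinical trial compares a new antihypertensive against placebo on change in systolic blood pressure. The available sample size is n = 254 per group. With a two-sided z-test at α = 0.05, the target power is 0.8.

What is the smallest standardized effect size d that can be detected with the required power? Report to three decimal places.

d ≈ 0.249

Required noncentrality: δ = z_{0.025} + z_{0.20} = 1.960 + 0.842 = 2.802.
(The second rejection-region term Φ(−δ − z_{α/2}) is negligible and dropped.)
δ = d·√(n/2) ⇒ d = δ/√(n/2) = 2.802/√(254/2) = 0.2486.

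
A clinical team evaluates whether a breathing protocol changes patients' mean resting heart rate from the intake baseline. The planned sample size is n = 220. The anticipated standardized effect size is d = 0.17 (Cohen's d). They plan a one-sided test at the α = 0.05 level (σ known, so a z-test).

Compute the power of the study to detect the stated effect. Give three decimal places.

Noncentrality parameter: δ = d·√n = 0.17 × √220 = 2.5215
One-sided α = 0.05 → critical value z_{0.05} = 1.645.
Power = P(Z > 1.645 − δ) = Φ(0.877) = 0.8097.

Power ≈ 0.810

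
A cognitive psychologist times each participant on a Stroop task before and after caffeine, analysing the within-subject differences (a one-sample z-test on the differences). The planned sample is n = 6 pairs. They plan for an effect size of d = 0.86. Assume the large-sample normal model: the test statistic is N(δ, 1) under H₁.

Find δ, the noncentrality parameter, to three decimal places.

The noncentrality parameter scales effect size by the design's sample-size factor: δ = d·√n = 0.86 × √6 = 2.1066

δ ≈ 2.107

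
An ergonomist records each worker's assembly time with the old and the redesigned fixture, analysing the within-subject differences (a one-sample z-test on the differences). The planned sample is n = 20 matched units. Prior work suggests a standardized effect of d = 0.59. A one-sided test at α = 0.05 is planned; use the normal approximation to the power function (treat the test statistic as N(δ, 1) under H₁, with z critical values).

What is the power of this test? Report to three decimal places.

Power ≈ 0.840

Noncentrality parameter: δ = d·√n = 0.59 × √20 = 2.6386
One-sided α = 0.05 → critical value z_{0.05} = 1.645.
Power = P(Z > 1.645 − δ) = Φ(0.994) = 0.8398.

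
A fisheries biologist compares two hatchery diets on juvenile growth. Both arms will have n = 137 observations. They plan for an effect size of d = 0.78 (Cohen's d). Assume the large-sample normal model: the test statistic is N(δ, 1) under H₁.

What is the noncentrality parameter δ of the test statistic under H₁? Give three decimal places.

δ ≈ 6.456

The noncentrality parameter scales effect size by the design's sample-size factor: δ = d·√(n/2) = 0.78 × √(137/2) = 6.4556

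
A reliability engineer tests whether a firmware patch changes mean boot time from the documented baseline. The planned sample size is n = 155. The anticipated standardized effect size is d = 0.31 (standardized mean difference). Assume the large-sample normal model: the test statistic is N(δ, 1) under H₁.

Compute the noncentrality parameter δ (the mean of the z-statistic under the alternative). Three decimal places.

δ ≈ 3.859

The noncentrality parameter scales effect size by the design's sample-size factor: δ = d·√n = 0.31 × √155 = 3.8595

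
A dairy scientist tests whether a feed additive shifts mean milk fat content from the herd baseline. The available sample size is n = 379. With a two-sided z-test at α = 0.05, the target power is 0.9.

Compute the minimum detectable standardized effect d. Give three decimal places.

Required noncentrality: δ = z_{0.025} + z_{0.10} = 1.960 + 1.282 = 3.242.
(The second rejection-region term Φ(−δ − z_{α/2}) is negligible and dropped.)
δ = d·√n ⇒ d = δ/√n = 3.242/√379 = 0.1665.

d ≈ 0.167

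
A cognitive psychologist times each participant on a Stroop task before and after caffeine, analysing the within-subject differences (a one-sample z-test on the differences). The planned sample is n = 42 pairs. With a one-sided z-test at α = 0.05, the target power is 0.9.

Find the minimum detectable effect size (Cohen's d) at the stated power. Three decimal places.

d ≈ 0.452

Required noncentrality: δ = z_{0.05} + z_{0.10} = 1.645 + 1.282 = 2.926.
δ = d·√n ⇒ d = δ/√n = 2.926/√42 = 0.4516.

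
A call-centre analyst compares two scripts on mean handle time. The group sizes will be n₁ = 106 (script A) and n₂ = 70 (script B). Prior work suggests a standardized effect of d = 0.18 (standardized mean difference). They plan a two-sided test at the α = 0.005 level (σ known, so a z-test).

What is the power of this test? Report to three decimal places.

Noncentrality parameter: δ = d / √(1/n₁ + 1/n₂) = 0.18 / √(1/106 + 1/70) = 1.1687
Critical value for a two-sided test at α = 0.005: z_{α/2} = 2.807.
Power = Φ(δ − 2.807) + Φ(−δ − 2.807) = Φ(-1.638) + Φ(-3.976) = 0.0507 + 0.0000 = 0.0507.

Power ≈ 0.051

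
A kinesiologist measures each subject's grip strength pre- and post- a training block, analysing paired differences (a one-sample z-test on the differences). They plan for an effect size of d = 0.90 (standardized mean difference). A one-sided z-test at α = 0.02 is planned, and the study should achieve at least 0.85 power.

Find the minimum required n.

n = 12

Set Φ(δ − 2.054) = 0.85; then δ − 2.054 = Φ⁻¹(0.85) = 1.036, giving δ = 3.090.
δ = d·√n ⇒ n = (δ/d)² = (3.090 / 0.90)² = 11.79.
Rounding up, n = 12.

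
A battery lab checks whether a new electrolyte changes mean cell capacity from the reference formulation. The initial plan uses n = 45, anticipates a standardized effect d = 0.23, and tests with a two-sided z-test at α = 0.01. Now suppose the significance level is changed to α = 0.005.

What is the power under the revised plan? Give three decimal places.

δ = d·√n = 0.23 × √45 = 1.5429 (unchanged). New critical value: z_{0.0025} = 2.807.
Revised power = Φ(δ − 2.807) + Φ(−δ − 2.807) = Φ(-1.264) + Φ(-4.350) = 0.1031 + 0.0000 = 0.1031.

Power ≈ 0.103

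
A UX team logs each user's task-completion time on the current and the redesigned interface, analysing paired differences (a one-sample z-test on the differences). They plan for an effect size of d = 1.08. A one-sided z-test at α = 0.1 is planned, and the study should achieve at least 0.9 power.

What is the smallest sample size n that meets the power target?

n = 6

For power 0.9 need Φ(δ − z_{0.1}) = 0.9, so δ = z_{0.1} + z_{0.10} = 1.282 + 1.282 = 2.563.
δ = d·√n ⇒ n = (δ/d)² = (2.563 / 1.08)² = 5.63.
Round up to the next whole unit.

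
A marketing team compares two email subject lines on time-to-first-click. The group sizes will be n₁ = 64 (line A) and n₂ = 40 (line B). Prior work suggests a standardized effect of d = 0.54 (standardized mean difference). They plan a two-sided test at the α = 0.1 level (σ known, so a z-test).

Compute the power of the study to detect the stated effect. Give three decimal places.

Noncentrality parameter: δ = d / √(1/n₁ + 1/n₂) = 0.54 / √(1/64 + 1/40) = 2.6792
Critical value for a two-sided test at α = 0.1: z_{α/2} = 1.645.
Power = Φ(δ − 1.645) + Φ(−δ − 1.645) = Φ(1.034) + Φ(-4.324) = 0.8495 + 0.0000 = 0.8495.

Power ≈ 0.850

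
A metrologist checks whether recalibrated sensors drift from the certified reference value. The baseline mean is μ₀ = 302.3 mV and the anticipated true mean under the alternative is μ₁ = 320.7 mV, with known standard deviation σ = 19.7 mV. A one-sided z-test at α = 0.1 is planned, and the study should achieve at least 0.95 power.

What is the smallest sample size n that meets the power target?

Standardized effect: d = |μ₁ − μ₀| / σ = |320.7 − 302.3| / 19.7 = 0.9340
For power 0.95 need Φ(δ − z_{0.1}) = 0.95, so δ = z_{0.1} + z_{0.05} = 1.282 + 1.645 = 2.926.
δ = d·√n ⇒ n = (δ/d)² = (2.926 / 0.9340)² = 9.82.
Rounding up, n = 10.

n = 10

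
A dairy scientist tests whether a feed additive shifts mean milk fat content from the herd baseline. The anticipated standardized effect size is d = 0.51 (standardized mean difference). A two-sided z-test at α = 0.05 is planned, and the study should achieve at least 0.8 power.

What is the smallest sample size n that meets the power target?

For power 0.8 need Φ(δ − z_{0.025}) = 0.8, so δ = z_{0.025} + z_{0.20} = 1.960 + 0.842 = 2.802.
(Ignoring the negligible lower-tail rejection probability gives the usual closed-form inversion.)
δ = d·√n ⇒ n = (δ/d)² = (2.802 / 0.51)² = 30.18.
Rounding up, n = 31.

n = 31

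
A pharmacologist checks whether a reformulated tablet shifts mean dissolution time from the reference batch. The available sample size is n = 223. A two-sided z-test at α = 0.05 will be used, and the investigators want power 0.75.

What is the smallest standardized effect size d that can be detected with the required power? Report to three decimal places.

d ≈ 0.176

Required noncentrality: δ = z_{0.025} + z_{0.25} = 1.960 + 0.674 = 2.634.
(Lower-tail contribution to power is negligible for δ > 0.)
δ = d·√n ⇒ d = δ/√n = 2.634/√223 = 0.1764.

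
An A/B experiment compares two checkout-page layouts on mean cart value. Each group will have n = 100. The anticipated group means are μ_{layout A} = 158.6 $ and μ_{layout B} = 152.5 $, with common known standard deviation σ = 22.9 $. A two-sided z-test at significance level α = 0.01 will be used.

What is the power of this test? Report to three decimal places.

Standardized effect: d = |μ_{layout A} − μ_{layout B}| / σ = |158.6 − 152.5| / 22.9 = 0.2664
Noncentrality parameter: δ = d·√(n/2) = 0.2664 × √(100/2) = 1.8836
Two-sided α = 0.01 → critical value z_{0.005} = 2.576.
Power = Φ(δ − 2.576) + Φ(−δ − 2.576) = Φ(-0.692) + Φ(-4.459) = 0.2444 + 0.0000 = 0.2444.

Power ≈ 0.244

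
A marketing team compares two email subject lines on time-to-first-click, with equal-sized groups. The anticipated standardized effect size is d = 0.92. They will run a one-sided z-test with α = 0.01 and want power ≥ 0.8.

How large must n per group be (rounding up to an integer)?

For power 0.8 need Φ(δ − z_{0.01}) = 0.8, so δ = z_{0.01} + z_{0.20} = 2.326 + 0.842 = 3.168.
δ = d·√(n/2) ⇒ n = 2(δ/d)² = 2 × (3.168 / 0.92)² = 23.71.
Rounding up, n = 24 per group.

n = 24 per group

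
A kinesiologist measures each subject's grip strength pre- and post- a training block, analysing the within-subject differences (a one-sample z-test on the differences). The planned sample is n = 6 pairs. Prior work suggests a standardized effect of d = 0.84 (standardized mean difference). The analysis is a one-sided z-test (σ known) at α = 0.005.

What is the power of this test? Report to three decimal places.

Noncentrality parameter: δ = d·√n = 0.84 × √6 = 2.0576
One-sided α = 0.005 → critical value z_{0.005} = 2.576.
Power = Φ(δ − 2.576) = Φ(-0.518) = 0.3021.

Power ≈ 0.302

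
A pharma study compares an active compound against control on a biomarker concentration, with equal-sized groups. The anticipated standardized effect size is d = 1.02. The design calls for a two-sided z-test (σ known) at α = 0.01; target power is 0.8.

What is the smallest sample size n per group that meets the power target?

For power 0.8 need Φ(δ − z_{0.005}) = 0.8, so δ = z_{0.005} + z_{0.20} = 2.576 + 0.842 = 3.417.
(Ignoring the negligible lower-tail rejection probability gives the usual closed-form inversion.)
δ = d·√(n/2) ⇒ n = 2(δ/d)² = 2 × (3.417 / 1.02)² = 22.45.
Round up to the next whole unit.

n = 23 per group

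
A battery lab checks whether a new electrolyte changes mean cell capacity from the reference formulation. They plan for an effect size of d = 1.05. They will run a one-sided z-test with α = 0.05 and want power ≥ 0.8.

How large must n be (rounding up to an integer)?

For power 0.8 need Φ(δ − z_{0.05}) = 0.8, so δ = z_{0.05} + z_{0.20} = 1.645 + 0.842 = 2.486.
δ = d·√n ⇒ n = (δ/d)² = (2.486 / 1.05)² = 5.61.
Round up to the next whole unit.

n = 6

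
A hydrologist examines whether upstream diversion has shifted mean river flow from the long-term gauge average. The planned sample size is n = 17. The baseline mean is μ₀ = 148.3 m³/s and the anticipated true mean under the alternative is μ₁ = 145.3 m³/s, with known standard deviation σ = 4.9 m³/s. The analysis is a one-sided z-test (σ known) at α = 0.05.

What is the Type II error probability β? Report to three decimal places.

Standardized effect: d = |μ₁ − μ₀| / σ = |145.3 − 148.3| / 4.9 = 0.6122
Noncentrality parameter: δ = d·√n = 0.6122 × √17 = 2.5244
One-sided α = 0.05 → critical value z_{0.05} = 1.645.
Power = P(Z > 1.645 − δ) = Φ(0.879) = 0.8104.
Type II error: β = 1 − power = 1 − 0.8104 = 0.1896.

β ≈ 0.190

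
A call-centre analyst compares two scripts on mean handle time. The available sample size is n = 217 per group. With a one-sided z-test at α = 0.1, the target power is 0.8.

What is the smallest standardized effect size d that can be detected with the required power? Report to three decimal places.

Required noncentrality: δ = z_{0.1} + z_{0.20} = 1.282 + 0.842 = 2.123.
δ = d·√(n/2) ⇒ d = δ/√(n/2) = 2.123/√(217/2) = 0.2038.

d ≈ 0.204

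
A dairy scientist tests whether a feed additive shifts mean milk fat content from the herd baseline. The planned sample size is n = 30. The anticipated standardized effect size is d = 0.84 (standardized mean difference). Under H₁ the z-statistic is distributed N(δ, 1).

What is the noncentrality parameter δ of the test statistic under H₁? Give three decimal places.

δ ≈ 4.601

δ = d·√n = 0.84 × √30 = 4.6009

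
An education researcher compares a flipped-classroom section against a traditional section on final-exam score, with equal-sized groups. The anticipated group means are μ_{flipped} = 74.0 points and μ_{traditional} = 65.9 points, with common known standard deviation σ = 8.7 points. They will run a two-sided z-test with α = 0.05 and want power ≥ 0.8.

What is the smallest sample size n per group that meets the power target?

n = 19 per group

Standardized effect: d = |μ_{flipped} − μ_{traditional}| / σ = |74.0 − 65.9| / 8.7 = 0.9310
For power 0.8 need Φ(δ − z_{0.025}) = 0.8, so δ = z_{0.025} + z_{0.20} = 1.960 + 0.842 = 2.802.
(The Φ(−δ − z_{α/2}) term is vanishingly small for δ > 0 and is dropped in the standard sample-size formula.)
δ = d·√(n/2) ⇒ n = 2(δ/d)² = 2 × (2.802 / 0.9310)² = 18.11.
Round up to the next whole unit.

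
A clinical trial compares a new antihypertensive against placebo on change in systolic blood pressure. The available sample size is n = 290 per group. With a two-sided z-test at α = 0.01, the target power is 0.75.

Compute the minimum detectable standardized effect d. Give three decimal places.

Need Φ(δ − 2.576) = 0.75, so δ = 2.576 + 0.674 = 3.250.
(Lower-tail contribution to power is negligible for δ > 0.)
δ = d·√(n/2) ⇒ d = δ/√(n/2) = 3.250/√(290/2) = 0.2699.

d ≈ 0.270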